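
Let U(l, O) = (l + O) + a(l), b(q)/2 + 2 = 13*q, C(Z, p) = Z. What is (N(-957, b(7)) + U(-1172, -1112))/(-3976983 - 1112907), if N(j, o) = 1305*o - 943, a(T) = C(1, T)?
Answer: -114532/2544945 ≈ -0.045004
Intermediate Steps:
a(T) = 1
b(q) = -4 + 26*q (b(q) = -4 + 2*(13*q) = -4 + 26*q)
U(l, O) = 1 + O + l (U(l, O) = (l + O) + 1 = (O + l) + 1 = 1 + O + l)
N(j, o) = -943 + 1305*o
(N(-957, b(7)) + U(-1172, -1112))/(-3976983 - 1112907) = ((-943 + 1305*(-4 + 26*7)) + (1 - 1112 - 1172))/(-3976983 - 1112907) = ((-943 + 1305*(-4 + 182)) - 2283)/(-5089890) = ((-943 + 1305*178) - 2283)*(-1/5089890) = ((-943 + 232290) - 2283)*(-1/5089890) = (231347 - 2283)*(-1/5089890) = 229064*(-1/5089890) = -114532/2544945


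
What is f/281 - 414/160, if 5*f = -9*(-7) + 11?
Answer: -56983/22480 ≈ -2.5348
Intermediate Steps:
f = 74/5 (f = (-9*(-7) + 11)/5 = (63 + 11)/5 = (⅕)*74 = 74/5 ≈ 14.800)
f/281 - 414/160 = (74/5)/281 - 414/160 = (74/5)*(1/281) - 414*1/160 = 74/1405 - 207/80 = -56983/22480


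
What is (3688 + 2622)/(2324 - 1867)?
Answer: 6310/457 ≈ 13.807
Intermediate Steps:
(3688 + 2622)/(2324 - 1867) = 6310/457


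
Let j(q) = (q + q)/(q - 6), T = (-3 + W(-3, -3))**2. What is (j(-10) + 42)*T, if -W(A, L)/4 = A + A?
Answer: 76293/4 ≈ 19073.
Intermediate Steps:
W(A, L) = -8*A (W(A, L) = -4*(A + A) = -8*A)
T = 441 (T = (-3 - 8*(-3))**2 = (-3 + 24)**2 = 21**2 = 441)
j(q) = 2*q/(-6 + q) (j(q) = (2*q)/(-6 + q) = 2*q/(-6 + q))
(j(-10) + 42)*T = (2*(-10)/(-6 - 10) + 42)*441 = (2*(-10)/(-16) + 42)*441 = (2*(-10)*(-1/16) + 42)*441 = (5/4 + 42)*441 = (173/4)*441 = 76293/4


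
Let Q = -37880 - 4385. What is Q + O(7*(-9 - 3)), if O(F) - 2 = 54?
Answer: -42209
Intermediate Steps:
O(F) = 56 (O(F) = 2 + 54 = 56)
Q = -42265
Q + O(7*(-9 - 3)) = -42265 + 56 = -42209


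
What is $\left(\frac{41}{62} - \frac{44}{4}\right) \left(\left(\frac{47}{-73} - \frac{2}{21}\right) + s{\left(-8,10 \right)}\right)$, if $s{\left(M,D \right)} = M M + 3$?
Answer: $- \frac{32555749}{47523} \approx -685.05$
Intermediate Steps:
$s{\left(M,D \right)} = 3 + M^{2}$ ($s{\left(M,D \right)} = M^{2} + 3 = 3 + M^{2}$)
$\left(\frac{41}{62} - \frac{44}{4}\right) \left(\left(\frac{47}{-73} - \frac{2}{21}\right) + s{\left(-8,10 \right)}\right) = \left(\frac{41}{62} - \frac{44}{4}\right) \left(\left(\frac{47}{-73} - \frac{2}{21}\right) + \left(3 + \left(-8\right)^{2}\right)\right) = \left(41 \cdot \frac{1}{62} - 11\right) \left(\left(47 \left(- \frac{1}{73}\right) - \frac{2}{21}\right) + \left(3 + 64\right)\right) = \left(\frac{41}{62} - 11\right) \left(\left(- \frac{47}{73} - \frac{2}{21}\right) + 67\right) = - \frac{641 \left(- \frac{1133}{1533} + 67\right)}{62} = \left(- \frac{641}{62}\right) \frac{101578}{1533} = - \frac{32555749}{47523}$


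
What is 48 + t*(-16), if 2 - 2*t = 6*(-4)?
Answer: -160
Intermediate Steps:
t = 13 (t = 1 - 3*(-4) = 1 - 1/2*(-24) = 1 + 12 = 13)
48 + t*(-16) = 48 + 13*(-16) = 48 - 208 = -160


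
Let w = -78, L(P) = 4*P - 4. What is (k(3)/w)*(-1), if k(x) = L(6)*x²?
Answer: 30/13 ≈ 2.3077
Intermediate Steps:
L(P) = -4 + 4*P
k(x) = 20*x² (k(x) = (-4 + 4*6)*x² = (-4 + 24)*x² = 20*x²)
(k(3)/w)*(-1) = ((20*3²)/(-78))*(-1) = ((20*9)*(-1/78))*(-1) = (180*(-1/78))*(-1) = -30/13*(-1) = 30/13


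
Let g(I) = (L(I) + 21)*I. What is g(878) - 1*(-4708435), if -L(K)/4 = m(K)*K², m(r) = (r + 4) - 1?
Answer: -2385165872775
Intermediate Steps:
m(r) = 3 + r (m(r) = (4 + r) - 1 = 3 + r)
L(K) = -4*K²*(3 + K) (L(K) = -4*(3 + K)*K² = -4*K²*(3 + K))
g(I) = I*(21 + 4*I²*(-3 - I)) (g(I) = (4*I²*(-3 - I) + 21)*I = (21 + 4*I²*(-3 - I))*I = I*(21 + 4*I²*(-3 - I)))
g(878) - 1*(-4708435) = -1*878*(-21 + 4*878²*(3 + 878)) - 1*(-4708435) = -1*878*(-21 + 4*770884*881) + 4708435 = -1*878*(-21 + 2716595216) + 4708435 = -1*878*2716595195 + 4708435 = -2385170581210 + 4708435 = -2385165872775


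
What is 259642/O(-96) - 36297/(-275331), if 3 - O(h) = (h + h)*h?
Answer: -23606191363/1691358333 ≈ -13.957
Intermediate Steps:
O(h) = 3 - 2*h² (O(h) = 3 - (h + h)*h = 3 - 2*h*h = 3 - 2*h²)
259642/O(-96) - 36297/(-275331) = 259642/(3 - 2*(-96)²) - 36297/(-275331) = 259642/(3 - 2*9216) - 36297*(-1/275331) = 259642/(3 - 18432) + 12099/91777 = 259642/(-18429) + 12099/91777 = 259642*(-1/18429) + 12099/91777 = -259642/18429 + 12099/91777 = -23606191363/1691358333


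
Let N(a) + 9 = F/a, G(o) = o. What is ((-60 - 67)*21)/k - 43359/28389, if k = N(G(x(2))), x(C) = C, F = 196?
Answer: -26524138/842207 ≈ -31.494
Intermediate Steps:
N(a) = -9 + 196/a
k = 89 (k = -9 + 196/2 = -9 + 196*(½) = -9 + 98 = 89)
((-60 - 67)*21)/k - 43359/28389 = ((-60 - 67)*21)/89 - 43359/28389 = -127*21*(1/89) - 43359*1/28389 = -2667*1/89 - 14453/9463 = -2667/89 - 14453/9463 = -26524138/842207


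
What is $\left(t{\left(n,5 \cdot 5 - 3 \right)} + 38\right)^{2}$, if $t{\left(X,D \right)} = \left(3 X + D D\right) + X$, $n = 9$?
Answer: $311364$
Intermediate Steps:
$t{\left(X,D \right)} = D^{2} + 4 X$ ($t{\left(X,D \right)} = \left(3 X + D^{2}\right) + X = \left(D^{2} + 3 X\right) + X = D^{2} + 4 X$)
$\left(t{\left(n,5 \cdot 5 - 3 \right)} + 38\right)^{2} = \left(\left(\left(5 \cdot 5 - 3\right)^{2} + 4 \cdot 9\right) + 38\right)^{2} = \left(\left(\left(25 - 3\right)^{2} + 36\right) + 38\right)^{2} = \left(\left(22^{2} + 36\right) + 38\right)^{2} = \left(\left(484 + 36\right) + 38\right)^{2} = \left(520 + 38\right)^{2} = 558^{2} = 311364$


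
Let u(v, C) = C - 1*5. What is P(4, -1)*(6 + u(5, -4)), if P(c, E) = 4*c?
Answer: -48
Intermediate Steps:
u(v, C) = -5 + C (u(v, C) = C - 5 = -5 + C)
P(4, -1)*(6 + u(5, -4)) = (4*4)*(6 + (-5 - 4)) = 16*(6 - 9) = 16*(-3) = -48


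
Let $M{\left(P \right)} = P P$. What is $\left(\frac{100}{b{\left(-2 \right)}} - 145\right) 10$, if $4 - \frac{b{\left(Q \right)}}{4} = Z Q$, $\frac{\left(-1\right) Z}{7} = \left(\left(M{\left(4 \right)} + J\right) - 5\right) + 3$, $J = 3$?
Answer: $- \frac{169775}{117} \approx -1451.1$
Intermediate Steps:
$M{\left(P \right)} = P^{2}$
$Z = -119$ ($Z = - 7 \left(\left(\left(4^{2} + 3\right) - 5\right) + 3\right) = - 7 \left(\left(\left(16 + 3\right) - 5\right) + 3\right) = - 7 \left(\left(19 - 5\right) + 3\right) = - 7 \left(14 + 3\right) = \left(-7\right) 17 = -119$)
$b{\left(Q \right)} = 16 + 476 Q$ ($b{\left(Q \right)} = 16 - 4 \left(- 119 Q\right) = 16 + 476 Q$)
$\left(\frac{100}{b{\left(-2 \right)}} - 145\right) 10 = \left(\frac{100}{16 + 476 \left(-2\right)} - 145\right) 10 = \left(\frac{100}{16 - 952} - 145\right) 10 = \left(\frac{100}{-936} - 145\right) 10 = \left(100 \left(- \frac{1}{936}\right) - 145\right) 10 = \left(- \frac{25}{234} - 145\right) 10 = \left(- \frac{33955}{234}\right) 10 = - \frac{169775}{117}$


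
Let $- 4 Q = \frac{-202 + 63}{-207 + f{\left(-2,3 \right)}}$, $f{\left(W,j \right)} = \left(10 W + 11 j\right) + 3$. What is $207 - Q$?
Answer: $\frac{158287}{764} \approx 207.18$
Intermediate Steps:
$f{\left(W,j \right)} = 3 + 10 W + 11 j$
$Q = - \frac{139}{764}$ ($Q = - \frac{\left(-202 + 63\right) \frac{1}{-207 + \left(3 + 10 \left(-2\right) + 11 \cdot 3\right)}}{4} = - \frac{\left(-139\right) \frac{1}{-207 + \left(3 - 20 + 33\right)}}{4} = - \frac{\left(-139\right) \frac{1}{-207 + 16}}{4} = - \frac{\left(-139\right) \frac{1}{-191}}{4} = - \frac{\left(-139\right) \left(- \frac{1}{191}\right)}{4} = \left(- \frac{1}{4}\right) \frac{139}{191} = - \frac{139}{764} \approx -0.18194$)
$207 - Q = 207 - - \frac{139}{764} = 207 + \frac{139}{764} = \frac{158287}{764}$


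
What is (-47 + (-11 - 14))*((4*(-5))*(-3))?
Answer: -4320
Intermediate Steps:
(-47 + (-11 - 14))*((4*(-5))*(-3)) = (-47 - 25)*(-20*(-3)) = -72*60 = -4320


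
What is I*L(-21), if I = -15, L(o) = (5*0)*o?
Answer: 0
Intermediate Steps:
L(o) = 0 (L(o) = 0*o = 0)
I*L(-21) = -15*0 = 0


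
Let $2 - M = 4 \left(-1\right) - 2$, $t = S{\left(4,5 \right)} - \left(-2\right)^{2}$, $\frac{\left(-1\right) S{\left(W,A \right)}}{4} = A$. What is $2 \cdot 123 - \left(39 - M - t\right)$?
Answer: $191$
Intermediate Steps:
$S{\left(W,A \right)} = - 4 A$
$t = -24$ ($t = \left(-4\right) 5 - \left(-2\right)^{2} = -20 - 4 = -24$)
$M = 8$ ($M = 2 - \left(4 \left(-1\right) - 2\right) = 2 - \left(-4 - 2\right) = 2 - -6 = 2 + 6 = 8$)
$2 \cdot 123 - \left(39 - M - t\right) = 2 \cdot 123 + \left(\left(-24 + 8\right) - 39\right) = 246 - 55 = 191$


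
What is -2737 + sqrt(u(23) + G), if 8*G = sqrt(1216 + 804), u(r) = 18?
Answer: -2737 + sqrt(72 + sqrt(505))/2 ≈ -2732.1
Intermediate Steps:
G = sqrt(505)/4 (G = sqrt(1216 + 804)/8 = sqrt(2020)/8 = (2*sqrt(505))/8 = sqrt(505)/4 ≈ 5.6180)
-2737 + sqrt(u(23) + G) = -2737 + sqrt(18 + sqrt(505)/4)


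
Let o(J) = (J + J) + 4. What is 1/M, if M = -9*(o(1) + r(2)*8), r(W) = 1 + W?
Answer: -1/270 ≈ -0.0037037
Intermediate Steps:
o(J) = 4 + 2*J (o(J) = 2*J + 4 = 4 + 2*J)
M = -270 (M = -9*((4 + 2*1) + (1 + 2)*8) = -9*((4 + 2) + 3*8) = -9*(6 + 24) = -9*30 = -270)
1/M = 1/(-270) = -1/270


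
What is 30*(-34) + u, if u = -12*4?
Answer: -1068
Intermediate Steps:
u = -48
30*(-34) + u = 30*(-34) - 48 = -1020 - 48 = -1068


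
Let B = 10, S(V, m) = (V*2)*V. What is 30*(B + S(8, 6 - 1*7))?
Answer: 4140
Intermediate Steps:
S(V, m) = 2*V**2 (S(V, m) = (2*V)*V = 2*V**2)
30*(B + S(8, 6 - 1*7)) = 30*(10 + 2*8**2) = 30*(10 + 2*64) = 30*(10 + 128) = 30*138 = 4140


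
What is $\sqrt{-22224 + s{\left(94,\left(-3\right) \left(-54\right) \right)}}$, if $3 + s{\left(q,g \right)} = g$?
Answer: $i \sqrt{22065} \approx 148.54 i$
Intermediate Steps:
$s{\left(q,g \right)} = -3 + g$
$\sqrt{-22224 + s{\left(94,\left(-3\right) \left(-54\right) \right)}} = \sqrt{-22224 - -159} = \sqrt{-22224 + \left(-3 + 162\right)} = \sqrt{-22224 + 159} = \sqrt{-22065} = i \sqrt{22065}$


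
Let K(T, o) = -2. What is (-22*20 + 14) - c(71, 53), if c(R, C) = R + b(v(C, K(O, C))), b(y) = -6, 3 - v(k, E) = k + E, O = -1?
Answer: -491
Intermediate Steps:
v(k, E) = 3 - E - k (v(k, E) = 3 - (k + E) = 3 - (E + k) = 3 + (-E - k) = 3 - E - k)
c(R, C) = -6 + R (c(R, C) = R - 6 = -6 + R)
(-22*20 + 14) - c(71, 53) = (-22*20 + 14) - (-6 + 71) = (-440 + 14) - 1*65 = -426 - 65 = -491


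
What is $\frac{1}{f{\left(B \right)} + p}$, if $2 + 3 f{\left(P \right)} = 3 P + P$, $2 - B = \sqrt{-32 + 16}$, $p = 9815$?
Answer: $\frac{88353}{867361657} + \frac{48 i}{867361657} \approx 0.00010186 + 5.534 \cdot 10^{-8} i$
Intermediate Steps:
$B = 2 - 4 i$ ($B = 2 - \sqrt{-32 + 16} = 2 - \sqrt{-16} = 2 - 4 i \approx 2.0 - 4.0 i$)
$f{\left(P \right)} = - \frac{2}{3} + \frac{4 P}{3}$ ($f{\left(P \right)} = - \frac{2}{3} + \frac{3 P + P}{3} = - \frac{2}{3} + \frac{4 P}{3}$)
$\frac{1}{f{\left(B \right)} + p} = \frac{1}{\left(- \frac{2}{3} + \frac{4 \left(2 - 4 i\right)}{3}\right) + 9815} = \frac{1}{\left(- \frac{2}{3} + \left(\frac{8}{3} - \frac{16 i}{3}\right)\right) + 9815} = \frac{1}{\left(2 - \frac{16 i}{3}\right) + 9815} = \frac{1}{9817 - \frac{16 i}{3}} = \frac{9 \left(9817 + \frac{16 i}{3}\right)}{867361657}$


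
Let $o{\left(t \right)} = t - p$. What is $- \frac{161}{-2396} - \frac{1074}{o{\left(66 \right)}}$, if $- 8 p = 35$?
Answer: $- \frac{20495789}{1348948} \approx -15.194$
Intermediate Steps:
$p = - \frac{35}{8}$ ($p = \left(- \frac{1}{8}\right) 35 = - \frac{35}{8} \approx -4.375$)
$o{\left(t \right)} = \frac{35}{8} + t$ ($o{\left(t \right)} = t - - \frac{35}{8} = t + \frac{35}{8} = \frac{35}{8} + t$)
$- \frac{161}{-2396} - \frac{1074}{o{\left(66 \right)}} = - \frac{161}{-2396} - \frac{1074}{\frac{35}{8} + 66} = \left(-161\right) \left(- \frac{1}{2396}\right) - \frac{1074}{\frac{563}{8}} = \frac{161}{2396} - \frac{8592}{563} = - \frac{20495789}{1348948}$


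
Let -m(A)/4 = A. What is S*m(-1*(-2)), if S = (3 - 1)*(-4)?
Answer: 64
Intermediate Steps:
m(A) = -4*A
S = -8 (S = 2*(-4) = -8)
S*m(-1*(-2)) = -(-32)*(-1*(-2)) = -(-32)*2 = -8*(-8) = 64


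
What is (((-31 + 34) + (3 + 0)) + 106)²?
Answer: 12544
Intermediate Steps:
(((-31 + 34) + (3 + 0)) + 106)² = ((3 + 3) + 106)² = (6 + 106)² = 112² = 12544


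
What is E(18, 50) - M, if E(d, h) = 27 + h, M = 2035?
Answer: -1958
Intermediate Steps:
E(18, 50) - M = (27 + 50) - 1*2035 = 77 - 2035 = -1958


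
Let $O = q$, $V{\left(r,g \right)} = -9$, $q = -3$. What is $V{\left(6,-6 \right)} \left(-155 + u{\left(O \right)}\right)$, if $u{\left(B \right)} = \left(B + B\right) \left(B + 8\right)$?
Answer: $1665$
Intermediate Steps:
$O = -3$
$u{\left(B \right)} = 2 B \left(8 + B\right)$
$V{\left(6,-6 \right)} \left(-155 + u{\left(O \right)}\right) = - 9 \left(-155 + 2 \left(-3\right) \left(8 - 3\right)\right) = - 9 \left(-155 + 2 \left(-3\right) 5\right) = - 9 \left(-155 - 30\right) = \left(-9\right) \left(-185\right) = 1665$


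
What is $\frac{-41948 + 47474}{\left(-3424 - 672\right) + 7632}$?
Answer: $\frac{2763}{1768} \approx 1.5628$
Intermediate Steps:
$\frac{-41948 + 47474}{\left(-3424 - 672\right) + 7632} = \frac{5526}{\left(-3424 - 672\right) + 7632} = \frac{5526}{-4096 + 7632} = \frac{5526}{3536} = 5526 \cdot \frac{1}{3536} = \frac{2763}{1768}$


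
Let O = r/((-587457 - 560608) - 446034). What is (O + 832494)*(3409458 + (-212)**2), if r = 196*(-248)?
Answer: 4584260557145764628/1594099 ≈ 2.8758e+12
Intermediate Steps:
r = -48608
O = 48608/1594099 (O = -48608/((-587457 - 560608) - 446034) = -48608/(-1148065 - 446034) = -48608/(-1594099) = -48608*(-1/1594099) = 48608/1594099 ≈ 0.030492)
(O + 832494)*(3409458 + (-212)**2) = (48608/1594099 + 832494)*(3409458 + (-212)**2) = 1327077901514*(3409458 + 44944)/1594099 = (1327077901514/1594099)*3454402 = 4584260557145764628/1594099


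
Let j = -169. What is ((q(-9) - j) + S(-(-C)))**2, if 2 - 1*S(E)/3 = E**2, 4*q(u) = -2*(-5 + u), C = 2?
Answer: 28900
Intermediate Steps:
q(u) = 5/2 - u/2 (q(u) = (-2*(-5 + u))/4 = (10 - 2*u)/4 = 5/2 - u/2)
S(E) = 6 - 3*E**2
((q(-9) - j) + S(-(-C)))**2 = (((5/2 - 1/2*(-9)) - 1*(-169)) + (6 - 3*(-(-1*2))**2))**2 = (((5/2 + 9/2) + 169) + (6 - 3*(-(-2))**2))**2 = ((7 + 169) + (6 - 3*(-1*(-2))**2))**2 = (176 + (6 - 3*2**2))**2 = (176 + (6 - 3*4))**2 = (176 + (6 - 12))**2 = (176 - 6)**2 = 170**2 = 28900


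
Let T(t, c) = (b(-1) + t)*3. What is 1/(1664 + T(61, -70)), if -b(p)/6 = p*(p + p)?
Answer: 1/1811 ≈ 0.00055218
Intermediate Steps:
b(p) = -12*p² (b(p) = -6*p*(p + p) = -6*p*2*p = -12*p²)
T(t, c) = -36 + 3*t (T(t, c) = (-12*(-1)² + t)*3 = (-12*1 + t)*3 = (-12 + t)*3 = -36 + 3*t)
1/(1664 + T(61, -70)) = 1/(1664 + (-36 + 3*61)) = 1/(1664 + (-36 + 183)) = 1/(1664 + 147) = 1/1811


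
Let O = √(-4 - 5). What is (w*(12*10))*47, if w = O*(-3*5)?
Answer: -253800*I ≈ -2.538e+5*I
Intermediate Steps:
O = 3*I (O = √(-9) = 3*I ≈ 3.0*I)
w = -45*I (w = (3*I)*(-3*5) = (3*I)*(-15) = -45*I ≈ -45.0*I)
(w*(12*10))*47 = ((-45*I)*(12*10))*47 = (-45*I*120)*47 = -5400*I*47 = -253800*I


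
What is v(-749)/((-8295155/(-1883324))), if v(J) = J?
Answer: -1410609676/8295155 ≈ -170.05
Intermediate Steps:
v(-749)/((-8295155/(-1883324))) = -749/((-8295155/(-1883324))) = -749/((-8295155*(-1/1883324))) = -749/8295155/1883324 = -749*1883324/8295155 = -1410609676/8295155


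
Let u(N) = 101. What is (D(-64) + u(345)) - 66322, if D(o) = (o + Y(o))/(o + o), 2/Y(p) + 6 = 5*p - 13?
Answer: -1436719967/21696 ≈ -66221.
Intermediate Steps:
Y(p) = 2/(-19 + 5*p) (Y(p) = 2/(-6 + (5*p - 13)) = 2/(-6 + (-13 + 5*p)) = 2/(-19 + 5*p))
D(o) = (o + 2/(-19 + 5*o))/(2*o) (D(o) = (o + 2/(-19 + 5*o))/(o + o) = (o + 2/(-19 + 5*o))/((2*o)) = (o + 2/(-19 + 5*o))*(1/(2*o)) = (o + 2/(-19 + 5*o))/(2*o))
(D(-64) + u(345)) - 66322 = ((½)*(2 - 64*(-19 + 5*(-64)))/(-64*(-19 + 5*(-64))) + 101) - 66322 = ((½)*(-1/64)*(2 - 64*(-19 - 320))/(-19 - 320) + 101) - 66322 = ((½)*(-1/64)*(2 - 64*(-339))/(-339) + 101) - 66322 = ((½)*(-1/64)*(-1/339)*(2 + 21696) + 101) - 66322 = ((½)*(-1/64)*(-1/339)*21698 + 101) - 66322 = (10849/21696 + 101) - 66322 = 2202145/21696 - 66322 = -1436719967/21696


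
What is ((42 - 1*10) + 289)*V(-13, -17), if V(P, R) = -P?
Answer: 4173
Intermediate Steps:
((42 - 1*10) + 289)*V(-13, -17) = ((42 - 1*10) + 289)*(-1*(-13)) = ((42 - 10) + 289)*13 = (32 + 289)*13 = 321*13 = 4173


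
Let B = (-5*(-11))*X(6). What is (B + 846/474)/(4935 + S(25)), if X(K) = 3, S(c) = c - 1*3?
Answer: 13176/391603 ≈ 0.033646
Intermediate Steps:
S(c) = -3 + c (S(c) = c - 3 = -3 + c)
B = 165 (B = -5*(-11)*3 = 55*3 = 165)
(B + 846/474)/(4935 + S(25)) = (165 + 846/474)/(4935 + (-3 + 25)) = (165 + 846*(1/474))/(4935 + 22) = (165 + 141/79)/4957 = (13176/79)*(1/4957) = 13176/391603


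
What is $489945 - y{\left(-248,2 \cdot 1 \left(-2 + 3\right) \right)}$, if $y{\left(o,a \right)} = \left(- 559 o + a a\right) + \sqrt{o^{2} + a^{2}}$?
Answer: $351309 - 2 \sqrt{15377} \approx 3.5106 \cdot 10^{5}$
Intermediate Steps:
$y{\left(o,a \right)} = a^{2} + \sqrt{a^{2} + o^{2}} - 559 o$ ($y{\left(o,a \right)} = \left(- 559 o + a^{2}\right) + \sqrt{a^{2} + o^{2}} = \left(a^{2} - 559 o\right) + \sqrt{a^{2} + o^{2}} = a^{2} + \sqrt{a^{2} + o^{2}} - 559 o$)
$489945 - y{\left(-248,2 \cdot 1 \left(-2 + 3\right) \right)} = 489945 - \left(\left(2 \cdot 1 \left(-2 + 3\right)\right)^{2} + \sqrt{\left(2 \cdot 1 \left(-2 + 3\right)\right)^{2} + \left(-248\right)^{2}} - -138632\right) = 489945 - \left(\left(2 \cdot 1\right)^{2} + \sqrt{\left(2 \cdot 1\right)^{2} + 61504} + 138632\right) = 489945 - \left(2^{2} + \sqrt{2^{2} + 61504} + 138632\right) = 489945 - \left(4 + \sqrt{4 + 61504} + 138632\right) = 489945 - \left(4 + \sqrt{61508} + 138632\right) = 489945 - \left(4 + 2 \sqrt{15377} + 138632\right) = 489945 - \left(138636 + 2 \sqrt{15377}\right) = 351309 - 2 \sqrt{15377}$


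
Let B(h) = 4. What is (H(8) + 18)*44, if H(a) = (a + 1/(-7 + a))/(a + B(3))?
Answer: 825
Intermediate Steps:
H(a) = (a + 1/(-7 + a))/(4 + a) (H(a) = (a + 1/(-7 + a))/(a + 4) = (a + 1/(-7 + a))/(4 + a))
(H(8) + 18)*44 = ((1 + 8² - 7*8)/(-28 + 8² - 3*8) + 18)*44 = ((1 + 64 - 56)/(-28 + 64 - 24) + 18)*44 = (9/12 + 18)*44 = ((1/12)*9 + 18)*44 = (¾ + 18)*44 = (75/4)*44 = 825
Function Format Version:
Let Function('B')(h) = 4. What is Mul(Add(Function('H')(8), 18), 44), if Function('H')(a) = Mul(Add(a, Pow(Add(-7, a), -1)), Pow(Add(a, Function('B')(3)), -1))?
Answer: 825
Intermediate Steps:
Function('H')(a) = Mul(Pow(Add(4, a), -1), Add(a, Pow(Add(-7, a), -1))) (Function('H')(a) = Mul(Add(a, Pow(Add(-7, a), -1)), Pow(Add(a, 4), -1)) = Mul(Add(a, Pow(Add(-7, a), -1)), Pow(Add(4, a), -1)) = Mul(Pow(Add(4, a), -1), Add(a, Pow(Add(-7, a), -1))))
Mul(Add(Function('H')(8), 18), 44) = Mul(Add(Mul(Pow(Add(-28, Pow(8, 2), Mul(-3, 8)), -1), Add(1, Pow(8, 2), Mul(-7, 8))), 18), 44) = Mul(Add(Mul(Pow(Add(-28, 64, -24), -1), Add(1, 64, -56)), 18), 44) = Mul(Add(Mul(Pow(12, -1), 9), 18), 44) = Mul(Add(Mul(Rational(1, 12), 9), 18), 44) = Mul(Add(Rational(3, 4), 18), 44) = Mul(Rational(75, 4), 44) = 825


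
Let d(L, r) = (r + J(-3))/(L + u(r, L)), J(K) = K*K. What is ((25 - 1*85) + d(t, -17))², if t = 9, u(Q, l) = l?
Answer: 295936/81 ≈ 3653.5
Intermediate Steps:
J(K) = K²
d(L, r) = (9 + r)/(2*L) (d(L, r) = (r + (-3)²)/(L + L) = (r + 9)/((2*L)) = (9 + r)*(1/(2*L)) = (9 + r)/(2*L))
((25 - 1*85) + d(t, -17))² = ((25 - 1*85) + (½)*(9 - 17)/9)² = ((25 - 85) + (½)*(⅑)*(-8))² = (-60 - 4/9)² = (-544/9)² = 295936/81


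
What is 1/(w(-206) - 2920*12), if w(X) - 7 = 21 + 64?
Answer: -1/34948 ≈ -2.8614e-5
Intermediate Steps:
w(X) = 92 (w(X) = 7 + (21 + 64) = 7 + 85 = 92)
1/(w(-206) - 2920*12) = 1/(92 - 2920*12) = 1/(92 - 35040) = 1/(-34948) = -1/34948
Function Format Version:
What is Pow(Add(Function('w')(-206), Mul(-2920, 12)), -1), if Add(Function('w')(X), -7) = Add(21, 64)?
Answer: Rational(-1, 34948) ≈ -2.8614e-5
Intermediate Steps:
Function('w')(X) = 92 (Function('w')(X) = Add(7, Add(21, 64)) = Add(7, 85) = 92)
Pow(Add(Function('w')(-206), Mul(-2920, 12)), -1) = Pow(Add(92, Mul(-2920, 12)), -1) = Pow(Add(92, -35040), -1) = Pow(-34948, -1) = Rational(-1, 34948)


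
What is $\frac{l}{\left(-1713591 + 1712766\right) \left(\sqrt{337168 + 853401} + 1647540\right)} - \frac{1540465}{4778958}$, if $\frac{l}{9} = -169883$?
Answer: $- \frac{229175440799455252889}{713456744254044213390} - \frac{509649 \sqrt{1190569}}{746456386783525} \approx -0.32122$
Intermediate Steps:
$l = -1528947$ ($l = 9 \left(-169883\right) = -1528947$)
$\frac{l}{\left(-1713591 + 1712766\right) \left(\sqrt{337168 + 853401} + 1647540\right)} - \frac{1540465}{4778958} = - \frac{1528947}{\left(-1713591 + 1712766\right) \left(\sqrt{337168 + 853401} + 1647540\right)} - \frac{1540465}{4778958} = - \frac{1528947}{\left(-825\right) \left(\sqrt{1190569} + 1647540\right)} - \frac{1540465}{4778958} = - \frac{1528947}{\left(-825\right) \left(1647540 + \sqrt{1190569}\right)} - \frac{1540465}{4778958} = - \frac{1528947}{-1359220500 - 825 \sqrt{1190569}} - \frac{1540465}{4778958} = - \frac{1540465}{4778958} - \frac{1528947}{-1359220500 - 825 \sqrt{1190569}}$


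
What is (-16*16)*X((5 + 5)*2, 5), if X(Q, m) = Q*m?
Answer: -25600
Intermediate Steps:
(-16*16)*X((5 + 5)*2, 5) = (-16*16)*(((5 + 5)*2)*5) = -256*10*2*5 = -5120*5 = -256*100 = -25600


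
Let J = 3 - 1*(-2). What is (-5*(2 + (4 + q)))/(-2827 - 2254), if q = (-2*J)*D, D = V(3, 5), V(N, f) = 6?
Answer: -270/5081 ≈ -0.053139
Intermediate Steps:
J = 5 (J = 3 + 2 = 5)
D = 6
q = -60 (q = -2*5*6 = -10*6 = -60)
(-5*(2 + (4 + q)))/(-2827 - 2254) = (-5*(2 + (4 - 60)))/(-2827 - 2254) = (-5*(2 - 56))/(-5081) = -(-5)*(-54)/5081 = -1/5081*270 = -270/5081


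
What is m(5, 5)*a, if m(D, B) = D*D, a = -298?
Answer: -7450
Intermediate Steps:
m(D, B) = D²
m(5, 5)*a = 5²*(-298) = 25*(-298) = -7450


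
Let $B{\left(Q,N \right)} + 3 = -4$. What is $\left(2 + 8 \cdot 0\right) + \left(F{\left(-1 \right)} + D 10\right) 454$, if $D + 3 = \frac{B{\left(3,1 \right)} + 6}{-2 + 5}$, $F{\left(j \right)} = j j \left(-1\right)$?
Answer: $- \frac{46756}{3} \approx -15585.0$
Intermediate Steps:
$B{\left(Q,N \right)} = -7$ ($B{\left(Q,N \right)} = -3 - 4 = -7$)
$F{\left(j \right)} = - j^{2}$ ($F{\left(j \right)} = j^{2} \left(-1\right) = - j^{2}$)
$D = - \frac{10}{3}$ ($D = -3 + \frac{-7 + 6}{-2 + 5} = -3 - \frac{1}{3} = - \frac{10}{3} \approx -3.3333$)
$\left(2 + 8 \cdot 0\right) + \left(F{\left(-1 \right)} + D 10\right) 454 = \left(2 + 8 \cdot 0\right) + \left(- \left(-1\right)^{2} - \frac{100}{3}\right) 454 = \left(2 + 0\right) + \left(\left(-1\right) 1 - \frac{100}{3}\right) 454 = 2 + \left(-1 - \frac{100}{3}\right) 454 = 2 - \frac{46762}{3} = - \frac{46756}{3}$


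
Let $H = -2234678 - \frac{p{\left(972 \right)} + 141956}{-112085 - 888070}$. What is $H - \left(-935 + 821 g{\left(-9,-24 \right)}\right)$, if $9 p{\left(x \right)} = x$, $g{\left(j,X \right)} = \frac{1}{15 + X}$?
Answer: $- \frac{515537965786}{230805} \approx -2.2337 \cdot 10^{6}$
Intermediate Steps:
$p{\left(x \right)} = \frac{x}{9}$
$H = - \frac{171924941002}{76935}$ ($H = -2234678 - \frac{\frac{1}{9} \cdot 972 + 141956}{-112085 - 888070} = -2234678 - \frac{108 + 141956}{-1000155} = -2234678 - 142064 \left(- \frac{1}{1000155}\right) = -2234678 - - \frac{10928}{76935} = -2234678 + \frac{10928}{76935} = - \frac{171924941002}{76935} \approx -2.2347 \cdot 10^{6}$)
$H - \left(-935 + 821 g{\left(-9,-24 \right)}\right) = - \frac{171924941002}{76935} + \left(- \frac{821}{15 - 24} + 935\right) = - \frac{171924941002}{76935} + \left(- \frac{821}{-9} + 935\right) = - \frac{171924941002}{76935} + \left(\left(-821\right) \left(- \frac{1}{9}\right) + 935\right) = - \frac{171924941002}{76935} + \left(\frac{821}{9} + 935\right) = - \frac{171924941002}{76935} + \frac{9236}{9} = - \frac{515537965786}{230805}$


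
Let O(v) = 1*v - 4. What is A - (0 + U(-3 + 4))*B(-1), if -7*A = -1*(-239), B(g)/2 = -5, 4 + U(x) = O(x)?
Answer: -729/7 ≈ -104.14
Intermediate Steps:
O(v) = -4 + v (O(v) = v - 4 = -4 + v)
U(x) = -8 + x (U(x) = -4 + (-4 + x) = -8 + x)
B(g) = -10 (B(g) = 2*(-5) = -10)
A = -239/7 (A = -(-1)*(-239)/7 = -1/7*239 = -239/7 ≈ -34.143)
A - (0 + U(-3 + 4))*B(-1) = -239/7 - (0 + (-8 + (-3 + 4)))*(-10) = -239/7 - (0 + (-8 + 1))*(-10) = -239/7 - (0 - 7)*(-10) = -239/7 - (-7)*(-10) = -239/7 - 1*70 = -239/7 - 70 = -729/7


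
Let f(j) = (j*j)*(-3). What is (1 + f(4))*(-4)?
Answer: 188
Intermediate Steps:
f(j) = -3*j² (f(j) = j²*(-3) = -3*j²)
(1 + f(4))*(-4) = (1 - 3*4²)*(-4) = (1 - 3*16)*(-4) = (1 - 48)*(-4) = -47*(-4) = 188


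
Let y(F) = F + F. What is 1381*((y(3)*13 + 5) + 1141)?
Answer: 1690344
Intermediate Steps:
y(F) = 2*F
1381*((y(3)*13 + 5) + 1141) = 1381*(((2*3)*13 + 5) + 1141) = 1381*((6*13 + 5) + 1141) = 1381*((78 + 5) + 1141) = 1381*(83 + 1141) = 1381*1224 = 1690344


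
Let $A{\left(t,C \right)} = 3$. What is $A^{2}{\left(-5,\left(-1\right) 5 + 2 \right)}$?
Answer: $9$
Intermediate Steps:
$A^{2}{\left(-5,\left(-1\right) 5 + 2 \right)} = 3^{2} = 9$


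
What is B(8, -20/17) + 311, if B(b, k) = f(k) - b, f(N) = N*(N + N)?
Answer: 88367/289 ≈ 305.77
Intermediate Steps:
f(N) = 2*N² (f(N) = N*(2*N) = 2*N²)
B(b, k) = -b + 2*k² (B(b, k) = 2*k² - b = -b + 2*k²)
B(8, -20/17) + 311 = (-1*8 + 2*(-20/17)²) + 311 = (-8 + 2*(-20*1/17)²) + 311 = (-8 + 2*(-20/17)²) + 311 = (-8 + 2*(400/289)) + 311 = (-8 + 800/289) + 311 = -1512/289 + 311 = 88367/289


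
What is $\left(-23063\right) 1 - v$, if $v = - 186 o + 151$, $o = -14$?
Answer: $-25818$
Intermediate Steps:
$v = 2755$ ($v = \left(-186\right) \left(-14\right) + 151 = 2604 + 151 = 2755$)
$\left(-23063\right) 1 - v = \left(-23063\right) 1 - 2755 = -23063 - 2755 = -25818$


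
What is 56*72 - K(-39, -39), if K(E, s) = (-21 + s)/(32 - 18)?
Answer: 28254/7 ≈ 4036.3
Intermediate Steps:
K(E, s) = -3/2 + s/14 (K(E, s) = (-21 + s)/14 = (-21 + s)*(1/14) = -3/2 + s/14)
56*72 - K(-39, -39) = 56*72 - (-3/2 + (1/14)*(-39)) = 4032 - (-3/2 - 39/14) = 4032 - 1*(-30/7) = 4032 + 30/7 = 28254/7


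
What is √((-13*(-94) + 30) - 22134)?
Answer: I*√20882 ≈ 144.51*I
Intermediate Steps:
√((-13*(-94) + 30) - 22134) = √((1222 + 30) - 22134) = √(1252 - 22134) = √(-20882) = I*√20882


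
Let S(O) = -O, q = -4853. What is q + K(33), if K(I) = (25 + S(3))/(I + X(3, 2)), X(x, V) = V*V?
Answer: -179539/37 ≈ -4852.4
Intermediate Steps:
X(x, V) = V²
K(I) = 22/(4 + I) (K(I) = (25 - 1*3)/(I + 2²) = (25 - 3)/(I + 4) = 22/(4 + I))
q + K(33) = -4853 + 22/(4 + 33) = -4853 + 22/37 = -179539/37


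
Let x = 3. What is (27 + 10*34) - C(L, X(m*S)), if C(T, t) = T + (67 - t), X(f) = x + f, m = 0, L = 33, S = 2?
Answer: 270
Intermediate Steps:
X(f) = 3 + f
C(T, t) = 67 + T - t
(27 + 10*34) - C(L, X(m*S)) = (27 + 10*34) - (67 + 33 - (3 + 0*2)) = (27 + 340) - (67 + 33 - (3 + 0)) = 367 - (67 + 33 - 1*3) = 367 - (67 + 33 - 3) = 367 - 1*97 = 367 - 97 = 270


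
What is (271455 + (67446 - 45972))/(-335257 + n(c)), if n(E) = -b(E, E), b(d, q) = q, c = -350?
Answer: -292929/334907 ≈ -0.87466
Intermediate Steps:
n(E) = -E
(271455 + (67446 - 45972))/(-335257 + n(c)) = (271455 + (67446 - 45972))/(-335257 - 1*(-350)) = (271455 + 21474)/(-335257 + 350) = 292929/(-334907) = 292929*(-1/334907) = -292929/334907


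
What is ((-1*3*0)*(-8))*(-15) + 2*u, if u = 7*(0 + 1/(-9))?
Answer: -14/9 ≈ -1.5556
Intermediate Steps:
u = -7/9 (u = 7*(0 + 1*(-⅑)) = 7*(0 - ⅑) = 7*(-⅑) = -7/9 ≈ -0.77778)
((-1*3*0)*(-8))*(-15) + 2*u = ((-1*3*0)*(-8))*(-15) + 2*(-7/9) = (-3*0*(-8))*(-15) - 14/9 = (0*(-8))*(-15) - 14/9 = 0*(-15) - 14/9 = 0 - 14/9 = -14/9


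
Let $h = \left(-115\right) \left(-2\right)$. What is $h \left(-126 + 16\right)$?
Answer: $-25300$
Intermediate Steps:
$h = 230$
$h \left(-126 + 16\right) = 230 \left(-126 + 16\right) = 230 \left(-110\right) = -25300$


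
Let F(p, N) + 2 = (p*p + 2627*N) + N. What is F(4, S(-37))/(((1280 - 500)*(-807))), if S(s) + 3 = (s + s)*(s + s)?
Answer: -7191529/314730 ≈ -22.850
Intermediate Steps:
S(s) = -3 + 4*s² (S(s) = -3 + (s + s)*(s + s) = -3 + (2*s)*(2*s) = -3 + 4*s²)
F(p, N) = -2 + p² + 2628*N (F(p, N) = -2 + ((p*p + 2627*N) + N) = -2 + ((p² + 2627*N) + N) = -2 + (p² + 2628*N) = -2 + p² + 2628*N)
F(4, S(-37))/(((1280 - 500)*(-807))) = (-2 + 4² + 2628*(-3 + 4*(-37)²))/(((1280 - 500)*(-807))) = (-2 + 16 + 2628*(-3 + 4*1369))/((780*(-807))) = (-2 + 16 + 2628*(-3 + 5476))/(-629460) = (-2 + 16 + 2628*5473)*(-1/629460) = (-2 + 16 + 14383044)*(-1/629460) = 14383058*(-1/629460) = -7191529/314730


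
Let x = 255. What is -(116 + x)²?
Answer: -137641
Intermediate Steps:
-(116 + x)² = -(116 + 255)² = -1*371² = -1*137641 = -137641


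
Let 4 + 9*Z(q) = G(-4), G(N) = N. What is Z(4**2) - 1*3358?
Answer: -30230/9 ≈ -3358.9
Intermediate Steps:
Z(q) = -8/9 (Z(q) = -4/9 + (1/9)*(-4) = -4/9 - 4/9 = -8/9)
Z(4**2) - 1*3358 = -8/9 - 1*3358 = -8/9 - 3358 = -30230/9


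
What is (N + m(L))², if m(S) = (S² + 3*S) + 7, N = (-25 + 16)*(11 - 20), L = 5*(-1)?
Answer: 9604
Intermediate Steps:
L = -5
N = 81 (N = -9*(-9) = 81)
m(S) = 7 + S² + 3*S
(N + m(L))² = (81 + (7 + (-5)² + 3*(-5)))² = (81 + (7 + 25 - 15))² = (81 + 17)² = 98² = 9604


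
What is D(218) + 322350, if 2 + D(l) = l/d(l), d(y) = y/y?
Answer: 322566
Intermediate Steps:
d(y) = 1
D(l) = -2 + l (D(l) = -2 + l/1 = -2 + l*1 = -2 + l)
D(218) + 322350 = (-2 + 218) + 322350 = 216 + 322350 = 322566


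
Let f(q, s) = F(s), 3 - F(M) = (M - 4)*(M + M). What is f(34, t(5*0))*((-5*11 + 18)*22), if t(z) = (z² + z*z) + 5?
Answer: 5698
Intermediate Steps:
t(z) = 5 + 2*z² (t(z) = (z² + z²) + 5 = 2*z² + 5 = 5 + 2*z²)
F(M) = 3 - 2*M*(-4 + M) (F(M) = 3 - (M - 4)*(M + M) = 3 - (-4 + M)*2*M = 3 - 2*M*(-4 + M))
f(q, s) = 3 - 2*s² + 8*s
f(34, t(5*0))*((-5*11 + 18)*22) = (3 - 2*(5 + 2*(5*0)²)² + 8*(5 + 2*(5*0)²))*((-5*11 + 18)*22) = (3 - 2*(5 + 2*0²)² + 8*(5 + 2*0²))*((-55 + 18)*22) = (3 - 2*(5 + 2*0)² + 8*(5 + 2*0))*(-37*22) = (3 - 2*(5 + 0)² + 8*(5 + 0))*(-814) = (3 - 2*5² + 8*5)*(-814) = (3 - 2*25 + 40)*(-814) = (3 - 50 + 40)*(-814) = -7*(-814) = 5698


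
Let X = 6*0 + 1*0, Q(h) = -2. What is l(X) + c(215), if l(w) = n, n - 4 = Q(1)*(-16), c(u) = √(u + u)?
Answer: 36 + √430 ≈ 56.736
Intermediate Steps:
c(u) = √2*√u (c(u) = √(2*u) = √2*√u)
X = 0 (X = 0 + 0 = 0)
n = 36 (n = 4 - 2*(-16) = 4 + 32 = 36)
l(w) = 36
l(X) + c(215) = 36 + √2*√215 = 36 + √430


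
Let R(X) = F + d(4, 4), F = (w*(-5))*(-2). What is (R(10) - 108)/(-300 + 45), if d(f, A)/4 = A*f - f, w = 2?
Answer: 8/51 ≈ 0.15686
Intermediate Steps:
d(f, A) = -4*f + 4*A*f (d(f, A) = 4*(A*f - f) = 4*(-f + A*f) = -4*f + 4*A*f)
F = 20 (F = (2*(-5))*(-2) = -10*(-2) = 20)
R(X) = 68 (R(X) = 20 + 4*4*(-1 + 4) = 20 + 4*4*3 = 20 + 48 = 68)
(R(10) - 108)/(-300 + 45) = (68 - 108)/(-300 + 45) = -40/(-255) = -40*(-1/255) = 8/51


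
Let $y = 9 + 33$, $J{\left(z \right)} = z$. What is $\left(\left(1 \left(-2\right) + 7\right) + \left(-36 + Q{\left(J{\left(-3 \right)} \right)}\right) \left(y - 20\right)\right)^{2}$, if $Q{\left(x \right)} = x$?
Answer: $727609$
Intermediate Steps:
$y = 42$
$\left(\left(1 \left(-2\right) + 7\right) + \left(-36 + Q{\left(J{\left(-3 \right)} \right)}\right) \left(y - 20\right)\right)^{2} = \left(\left(1 \left(-2\right) + 7\right) + \left(-36 - 3\right) \left(42 - 20\right)\right)^{2} = \left(\left(-2 + 7\right) - 858\right)^{2} = \left(5 - 858\right)^{2} = \left(-853\right)^{2} = 727609$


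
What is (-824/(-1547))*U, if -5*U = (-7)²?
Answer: -5768/1105 ≈ -5.2199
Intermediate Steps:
U = -49/5 (U = -⅕*(-7)² = -⅕*49 = -49/5 ≈ -9.8000)
(-824/(-1547))*U = -824/(-1547)*(-49/5) = -824*(-1/1547)*(-49/5) = (824/1547)*(-49/5) = -5768/1105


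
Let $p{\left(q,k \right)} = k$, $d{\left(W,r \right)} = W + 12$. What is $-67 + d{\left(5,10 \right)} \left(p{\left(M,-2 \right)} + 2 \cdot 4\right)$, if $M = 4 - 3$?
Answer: $35$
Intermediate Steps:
$M = 1$
$d{\left(W,r \right)} = 12 + W$
$-67 + d{\left(5,10 \right)} \left(p{\left(M,-2 \right)} + 2 \cdot 4\right) = -67 + \left(12 + 5\right) \left(-2 + 2 \cdot 4\right) = -67 + 17 \left(-2 + 8\right) = -67 + 17 \cdot 6 = -67 + 102 = 35$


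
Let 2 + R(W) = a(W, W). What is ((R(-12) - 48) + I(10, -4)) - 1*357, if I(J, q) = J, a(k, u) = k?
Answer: -409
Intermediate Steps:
R(W) = -2 + W
((R(-12) - 48) + I(10, -4)) - 1*357 = (((-2 - 12) - 48) + 10) - 1*357 = ((-14 - 48) + 10) - 357 = (-62 + 10) - 357 = -52 - 357 = -409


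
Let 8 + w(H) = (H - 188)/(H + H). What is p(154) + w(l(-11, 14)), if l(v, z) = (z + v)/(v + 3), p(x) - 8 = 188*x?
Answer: 175219/6 ≈ 29203.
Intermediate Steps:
p(x) = 8 + 188*x
l(v, z) = (v + z)/(3 + v)
w(H) = -8 + (-188 + H)/(2*H) (w(H) = -8 + (H - 188)/(H + H) = -8 + (-188 + H)/((2*H)) = -8 + (-188 + H)*(1/(2*H)) = -8 + (-188 + H)/(2*H))
p(154) + w(l(-11, 14)) = (8 + 188*154) + (-15/2 - 94*(3 - 11)/(-11 + 14)) = (8 + 28952) + (-15/2 - 94/(3/(-8))) = 28960 + (-15/2 - 94/((-⅛*3))) = 28960 + (-15/2 - 94/(-3/8)) = 28960 + (-15/2 - 94*(-8/3)) = 28960 + (-15/2 + 752/3) = 28960 + 1459/6 = 175219/6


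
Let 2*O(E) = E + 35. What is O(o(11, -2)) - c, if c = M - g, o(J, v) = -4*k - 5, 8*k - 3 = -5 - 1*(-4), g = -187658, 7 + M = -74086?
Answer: -227101/2 ≈ -1.1355e+5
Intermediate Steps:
M = -74093 (M = -7 - 74086 = -74093)
k = 1/4 (k = 3/8 + (-5 - 1*(-4))/8 = 3/8 + (-5 + 4)/8 = 3/8 + (1/8)*(-1) = 3/8 - 1/8 = 1/4 ≈ 0.25000)
o(J, v) = -6 (o(J, v) = -4*1/4 - 5 = -1 - 5 = -6)
c = 113565 (c = -74093 - 1*(-187658) = -74093 + 187658 = 113565)
O(E) = 35/2 + E/2 (O(E) = (E + 35)/2 = (35 + E)/2 = 35/2 + E/2)
O(o(11, -2)) - c = (35/2 + (1/2)*(-6)) - 1*113565 = (35/2 - 3) - 113565 = 29/2 - 113565 = -227101/2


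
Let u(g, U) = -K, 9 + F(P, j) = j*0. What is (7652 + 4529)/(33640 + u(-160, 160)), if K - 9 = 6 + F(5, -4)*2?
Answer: 12181/33643 ≈ 0.36207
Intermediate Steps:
F(P, j) = -9 (F(P, j) = -9 + j*0 = -9 + 0 = -9)
K = -3 (K = 9 + (6 - 9*2) = 9 + (6 - 18) = 9 - 12 = -3)
u(g, U) = 3 (u(g, U) = -1*(-3) = 3)
(7652 + 4529)/(33640 + u(-160, 160)) = (7652 + 4529)/(33640 + 3) = 12181/33643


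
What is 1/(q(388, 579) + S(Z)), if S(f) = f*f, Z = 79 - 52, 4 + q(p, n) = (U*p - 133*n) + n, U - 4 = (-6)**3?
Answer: -1/157959 ≈ -6.3308e-6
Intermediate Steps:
U = -212 (U = 4 + (-6)**3 = 4 - 216 = -212)
q(p, n) = -4 - 212*p - 132*n (q(p, n) = -4 + ((-212*p - 133*n) + n) = -4 + (-212*p - 132*n) = -4 - 212*p - 132*n)
Z = 27
S(f) = f**2
1/(q(388, 579) + S(Z)) = 1/((-4 - 212*388 - 132*579) + 27**2) = 1/((-4 - 82256 - 76428) + 729) = 1/(-158688 + 729) = 1/(-157959) = -1/157959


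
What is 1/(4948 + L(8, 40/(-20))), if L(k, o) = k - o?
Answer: 1/4958 ≈ 0.00020169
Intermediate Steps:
1/(4948 + L(8, 40/(-20))) = 1/(4948 + (8 - 40/(-20))) = 1/(4948 + (8 - 40*(-1)/20)) = 1/(4948 + (8 - 1*(-2))) = 1/(4948 + (8 + 2)) = 1/(4948 + 10) = 1/4958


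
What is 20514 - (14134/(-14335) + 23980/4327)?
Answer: 1272150462648/62027545 ≈ 20509.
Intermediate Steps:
20514 - (14134/(-14335) + 23980/4327) = 20514 - (14134*(-1/14335) + 23980*(1/4327)) = 20514 - (-14134/14335 + 23980/4327) = 20514 - 1*282595482/62027545 = 20514 - 282595482/62027545 = 1272150462648/62027545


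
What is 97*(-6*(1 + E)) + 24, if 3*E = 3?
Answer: -1140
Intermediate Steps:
E = 1 (E = (⅓)*3 = 1)
97*(-6*(1 + E)) + 24 = 97*(-6*(1 + 1)) + 24 = 97*(-6*2) + 24 = 97*(-12) + 24 = -1164 + 24 = -1140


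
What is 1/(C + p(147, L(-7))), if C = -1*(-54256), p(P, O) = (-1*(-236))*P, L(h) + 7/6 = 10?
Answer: 1/88948 ≈ 1.1243e-5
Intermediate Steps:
L(h) = 53/6 (L(h) = -7/6 + 10 = 53/6)
p(P, O) = 236*P
C = 54256
1/(C + p(147, L(-7))) = 1/(54256 + 236*147) = 1/(54256 + 34692) = 1/88948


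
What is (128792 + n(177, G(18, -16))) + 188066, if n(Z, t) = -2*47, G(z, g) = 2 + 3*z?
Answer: 316764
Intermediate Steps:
n(Z, t) = -94
(128792 + n(177, G(18, -16))) + 188066 = (128792 - 94) + 188066 = 128698 + 188066 = 316764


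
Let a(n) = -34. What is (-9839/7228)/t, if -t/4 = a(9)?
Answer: -9839/983008 ≈ -0.010009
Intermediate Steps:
t = 136 (t = -4*(-34) = 136)
(-9839/7228)/t = -9839/7228/136 = -9839*1/7228*(1/136) = -9839/7228*1/136 = -9839/983008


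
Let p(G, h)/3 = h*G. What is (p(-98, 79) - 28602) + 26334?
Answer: -25494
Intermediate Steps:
p(G, h) = 3*G*h (p(G, h) = 3*(h*G) = 3*(G*h) = 3*G*h)
(p(-98, 79) - 28602) + 26334 = (3*(-98)*79 - 28602) + 26334 = (-23226 - 28602) + 26334 = -51828 + 26334 = -25494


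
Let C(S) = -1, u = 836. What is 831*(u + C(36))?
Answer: 693885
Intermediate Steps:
831*(u + C(36)) = 831*(836 - 1) = 831*835 = 693885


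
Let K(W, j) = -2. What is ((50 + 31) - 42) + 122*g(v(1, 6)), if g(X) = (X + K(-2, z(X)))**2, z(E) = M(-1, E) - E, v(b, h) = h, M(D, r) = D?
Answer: 1991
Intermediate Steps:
z(E) = -1 - E
g(X) = (-2 + X)**2 (g(X) = (X - 2)**2 = (-2 + X)**2)
((50 + 31) - 42) + 122*g(v(1, 6)) = ((50 + 31) - 42) + 122*(-2 + 6)**2 = (81 - 42) + 122*4**2 = 39 + 122*16 = 39 + 1952 = 1991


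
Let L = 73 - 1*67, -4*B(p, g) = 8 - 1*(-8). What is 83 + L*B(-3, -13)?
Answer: 59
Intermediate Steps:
B(p, g) = -4 (B(p, g) = -(8 - 1*(-8))/4 = -(8 + 8)/4 = -1/4*16 = -4)
L = 6 (L = 73 - 67 = 6)
83 + L*B(-3, -13) = 83 + 6*(-4) = 83 - 24 = 59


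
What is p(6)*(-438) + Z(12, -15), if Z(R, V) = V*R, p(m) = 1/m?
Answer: -253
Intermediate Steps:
Z(R, V) = R*V
p(6)*(-438) + Z(12, -15) = -438/6 + 12*(-15) = (⅙)*(-438) - 180 = -73 - 180 = -253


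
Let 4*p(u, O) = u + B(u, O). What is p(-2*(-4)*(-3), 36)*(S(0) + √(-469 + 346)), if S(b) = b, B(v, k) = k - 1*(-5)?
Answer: 17*I*√123/4 ≈ 47.135*I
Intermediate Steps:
B(v, k) = 5 + k (B(v, k) = k + 5 = 5 + k)
p(u, O) = 5/4 + O/4 + u/4 (p(u, O) = (u + (5 + O))/4 = (5 + O + u)/4 = 5/4 + O/4 + u/4)
p(-2*(-4)*(-3), 36)*(S(0) + √(-469 + 346)) = (5/4 + (¼)*36 + (-2*(-4)*(-3))/4)*(0 + √(-469 + 346)) = (5/4 + 9 + (8*(-3))/4)*(0 + √(-123)) = (5/4 + 9 + (¼)*(-24))*(0 + I*√123) = (5/4 + 9 - 6)*(I*√123) = 17*(I*√123)/4 = 17*I*√123/4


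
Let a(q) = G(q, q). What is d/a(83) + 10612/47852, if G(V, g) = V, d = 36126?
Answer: 61770791/141847 ≈ 435.47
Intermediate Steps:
a(q) = q
d/a(83) + 10612/47852 = 36126/83 + 10612/47852 = 36126*(1/83) + 10612*(1/47852) = 36126/83 + 379/1709 = 61770791/141847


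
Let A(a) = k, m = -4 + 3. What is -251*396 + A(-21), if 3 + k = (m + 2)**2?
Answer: -99398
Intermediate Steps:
m = -1
k = -2 (k = -3 + (-1 + 2)**2 = -3 + 1**2 = -3 + 1 = -2)
A(a) = -2
-251*396 + A(-21) = -251*396 - 2 = -99396 - 2 = -99398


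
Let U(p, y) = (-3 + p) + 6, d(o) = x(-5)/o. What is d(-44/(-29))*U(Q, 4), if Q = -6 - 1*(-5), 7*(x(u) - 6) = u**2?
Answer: 1943/154 ≈ 12.617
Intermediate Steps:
x(u) = 6 + u**2/7
Q = -1 (Q = -6 + 5 = -1)
d(o) = 67/(7*o) (d(o) = (6 + (1/7)*(-5)**2)/o = (6 + (1/7)*25)/o = (6 + 25/7)/o = 67/(7*o))
U(p, y) = 3 + p
d(-44/(-29))*U(Q, 4) = (67/(7*((-44/(-29)))))*(3 - 1) = (67/(7*((-44*(-1/29)))))*2 = (67/(7*(44/29)))*2 = ((67/7)*(29/44))*2 = (1943/308)*2 = 1943/154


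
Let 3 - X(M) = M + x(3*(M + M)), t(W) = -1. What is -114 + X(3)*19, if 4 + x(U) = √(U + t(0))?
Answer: -38 - 19*√17 ≈ -116.34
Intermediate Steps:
x(U) = -4 + √(-1 + U) (x(U) = -4 + √(U - 1) = -4 + √(-1 + U))
X(M) = 7 - M - √(-1 + 6*M) (X(M) = 3 - (M + (-4 + √(-1 + 3*(M + M)))) = 3 - (M + (-4 + √(-1 + 3*(2*M)))) = 3 - (M + (-4 + √(-1 + 6*M))) = 3 - (-4 + M + √(-1 + 6*M)) = 3 + (4 - M - √(-1 + 6*M)) = 7 - M - √(-1 + 6*M))
-114 + X(3)*19 = -114 + (7 - 1*3 - √(-1 + 6*3))*19 = -114 + (7 - 3 - √(-1 + 18))*19 = -114 + (7 - 3 - √17)*19 = -114 + (4 - √17)*19 = -114 + (76 - 19*√17) = -38 - 19*√17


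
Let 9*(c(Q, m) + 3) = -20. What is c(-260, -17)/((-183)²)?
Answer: -47/301401 ≈ -0.00015594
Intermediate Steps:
c(Q, m) = -47/9 (c(Q, m) = -3 + (⅑)*(-20) = -3 - 20/9 = -47/9)
c(-260, -17)/((-183)²) = -47/(9*((-183)²)) = -47/9/33489 = -47/9*1/33489 = -47/301401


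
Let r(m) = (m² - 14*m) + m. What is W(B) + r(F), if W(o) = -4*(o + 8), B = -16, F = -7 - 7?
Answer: 410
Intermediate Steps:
F = -14
r(m) = m² - 13*m
W(o) = -32 - 4*o (W(o) = -4*(8 + o) = -32 - 4*o)
W(B) + r(F) = (-32 - 4*(-16)) - 14*(-13 - 14) = (-32 + 64) - 14*(-27) = 32 + 378 = 410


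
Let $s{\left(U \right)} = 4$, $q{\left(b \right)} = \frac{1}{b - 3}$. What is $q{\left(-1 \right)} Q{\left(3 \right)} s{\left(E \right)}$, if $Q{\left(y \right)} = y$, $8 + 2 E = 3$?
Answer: $-3$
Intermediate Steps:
$q{\left(b \right)} = \frac{1}{-3 + b}$
$E = - \frac{5}{2}$ ($E = -4 + \frac{1}{2} \cdot 3 = -4 + \frac{3}{2} = - \frac{5}{2} \approx -2.5$)
$q{\left(-1 \right)} Q{\left(3 \right)} s{\left(E \right)} = \frac{1}{-3 - 1} \cdot 3 \cdot 4 = \frac{1}{-4} \cdot 3 \cdot 4 = \left(- \frac{1}{4}\right) 3 \cdot 4 = \left(- \frac{3}{4}\right) 4 = -3$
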